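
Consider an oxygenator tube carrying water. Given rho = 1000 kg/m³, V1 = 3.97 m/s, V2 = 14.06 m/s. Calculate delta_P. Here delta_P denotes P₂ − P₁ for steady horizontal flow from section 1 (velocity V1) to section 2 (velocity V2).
Formula: \Delta P = \frac{1}{2} \rho (V_1^2 - V_2^2)
delta_P = 0.5·1000·(3.97² − 14.06²)/1000 = -90.96 kPa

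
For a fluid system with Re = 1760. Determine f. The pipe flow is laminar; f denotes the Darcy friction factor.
Formula: f = \frac{64}{Re}
f = 64/1760 = 0.03636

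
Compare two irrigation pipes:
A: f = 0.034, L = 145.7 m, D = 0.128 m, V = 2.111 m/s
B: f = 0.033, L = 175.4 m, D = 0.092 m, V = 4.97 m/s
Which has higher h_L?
h_L(A) = 8.79 m, h_L(B) = 79.21 m. Answer: B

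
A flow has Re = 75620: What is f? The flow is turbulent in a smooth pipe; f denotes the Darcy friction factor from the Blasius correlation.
Formula: f = \frac{0.316}{Re^{0.25}}
f = 0.316/75620^0.25 = 0.01906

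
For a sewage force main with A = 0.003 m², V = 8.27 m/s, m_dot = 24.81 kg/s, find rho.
Formula: \dot{m} = \rho A V
Substituting knowns: 24.81 = rho·0.003·8.27
Solving for rho: rho = 24.81/(0.003·8.27) = 1000 kg/m³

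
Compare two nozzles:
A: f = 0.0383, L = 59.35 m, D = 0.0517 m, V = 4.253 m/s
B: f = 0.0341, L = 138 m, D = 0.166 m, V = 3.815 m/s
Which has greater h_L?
h_L(A) = 40.53 m, h_L(B) = 21.03 m. Answer: A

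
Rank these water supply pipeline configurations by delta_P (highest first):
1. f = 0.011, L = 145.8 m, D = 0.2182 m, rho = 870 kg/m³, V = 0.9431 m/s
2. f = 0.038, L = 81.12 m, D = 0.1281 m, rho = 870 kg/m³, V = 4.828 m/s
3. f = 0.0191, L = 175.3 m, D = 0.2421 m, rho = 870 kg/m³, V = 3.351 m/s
Case 1: delta_P = 2.844 kPa
Case 2: delta_P = 244 kPa
Case 3: delta_P = 67.56 kPa
Ranking (highest first): 2, 3, 1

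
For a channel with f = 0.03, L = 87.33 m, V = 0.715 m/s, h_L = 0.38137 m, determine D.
Formula: h_L = f \frac{L}{D} \frac{V^2}{2g}
Substituting knowns: 0.38137 = 0.03·(87.33/D)·0.715²/(2·9.81)
Solving for D: D = 0.03·87.33·0.715²/(2·9.81·0.38137) = 0.179 m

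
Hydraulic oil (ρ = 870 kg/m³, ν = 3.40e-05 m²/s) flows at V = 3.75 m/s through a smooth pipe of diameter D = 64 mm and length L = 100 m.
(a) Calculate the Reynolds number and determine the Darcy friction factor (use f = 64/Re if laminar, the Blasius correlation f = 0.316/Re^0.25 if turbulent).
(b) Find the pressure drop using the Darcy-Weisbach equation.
(a) Re = V·D/ν = 3.75·0.064/3.40e-05 = 7058.8 → turbulent (Re > 4000); f = 0.316/Re^0.25 = 0.316/7058.8^0.25 = 0.034475
(b) Darcy-Weisbach: ΔP = f·(L/D)·½ρV²/1000 = 0.034475·(100/0.064)·½·870·3.75²/1000 = 329.5 kPa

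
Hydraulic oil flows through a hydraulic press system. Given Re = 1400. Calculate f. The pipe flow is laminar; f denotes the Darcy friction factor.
Formula: f = \frac{64}{Re}
f = 64/1400 = 0.04571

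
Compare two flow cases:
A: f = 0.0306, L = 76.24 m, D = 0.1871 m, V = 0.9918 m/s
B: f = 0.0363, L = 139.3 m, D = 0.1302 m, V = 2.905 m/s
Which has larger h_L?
h_L(A) = 0.6251 m, h_L(B) = 16.7 m. Answer: B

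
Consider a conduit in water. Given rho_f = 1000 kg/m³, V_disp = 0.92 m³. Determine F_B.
Formula: F_B = \rho_f g V_{disp}
F_B = 1000·9.81·0.92 = 9025 N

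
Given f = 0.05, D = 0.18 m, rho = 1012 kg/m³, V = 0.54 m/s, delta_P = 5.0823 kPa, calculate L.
Formula: \Delta P = f \frac{L}{D} \frac{\rho V^2}{2}
Substituting knowns: 5.0823 = 0.05·(L/0.18)·0.5·1012·0.54²/1000
Solving for L: L = (5.0823·1000)·0.18/(0.05·0.5·1012·0.54²) = 124 m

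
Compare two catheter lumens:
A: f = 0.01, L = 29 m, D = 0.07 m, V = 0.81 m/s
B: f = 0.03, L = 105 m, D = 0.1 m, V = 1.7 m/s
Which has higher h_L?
h_L(A) = 0.1385 m, h_L(B) = 4.64 m. Answer: B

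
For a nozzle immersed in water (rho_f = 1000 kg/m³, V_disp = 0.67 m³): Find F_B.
Formula: F_B = \rho_f g V_{disp}
F_B = 1000·9.81·0.67 = 6573 N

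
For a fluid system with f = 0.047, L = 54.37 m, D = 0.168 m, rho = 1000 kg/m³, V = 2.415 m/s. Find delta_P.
Formula: \Delta P = f \frac{L}{D} \frac{\rho V^2}{2}
delta_P = 0.047·(54.37/0.168)·0.5·1000·2.415²/1000 = 44.36 kPa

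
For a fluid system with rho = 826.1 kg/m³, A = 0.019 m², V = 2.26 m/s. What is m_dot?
Formula: \dot{m} = \rho A V
m_dot = 826.1·0.019·2.26 = 35.47 kg/s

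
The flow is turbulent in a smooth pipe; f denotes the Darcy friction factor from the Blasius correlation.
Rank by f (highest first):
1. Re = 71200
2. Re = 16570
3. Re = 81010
Case 1: f = 0.01934
Case 2: f = 0.02785
Case 3: f = 0.01873
Ranking (highest first): 2, 1, 3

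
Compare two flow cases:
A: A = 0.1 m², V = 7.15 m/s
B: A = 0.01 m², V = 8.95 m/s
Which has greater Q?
Q(A) = 715 L/s, Q(B) = 89.5 L/s. Answer: A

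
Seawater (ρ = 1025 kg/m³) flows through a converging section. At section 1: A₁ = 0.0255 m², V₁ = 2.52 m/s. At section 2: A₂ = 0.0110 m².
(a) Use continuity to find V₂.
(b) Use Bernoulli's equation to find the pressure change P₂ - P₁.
(a) Continuity: A₁V₁=A₂V₂ -> V₂=A₁V₁/A₂=0.0255*2.52/0.0110=5.84 m/s
(b) Bernoulli: P₂-P₁=0.5*rho*(V₁^2-V₂^2)/1000=0.5*1025*(2.52^2-5.84^2)/1000=-14.22 kPa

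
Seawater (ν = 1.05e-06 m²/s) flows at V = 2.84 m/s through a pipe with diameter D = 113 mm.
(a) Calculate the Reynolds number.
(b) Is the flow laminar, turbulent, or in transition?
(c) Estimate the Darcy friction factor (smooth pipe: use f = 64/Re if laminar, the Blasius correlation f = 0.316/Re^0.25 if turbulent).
(a) Re = V·D/ν = 2.84·0.113/1.05e-06 = 305640
(b) Flow regime: turbulent (Re > 4000)
(c) Friction factor: f = 0.316/Re^0.25 = 0.316/305640^0.25 = 0.01344 (Blasius is strictly valid for Re ≲ 1e5; used here as the smooth-pipe estimate the problem specifies)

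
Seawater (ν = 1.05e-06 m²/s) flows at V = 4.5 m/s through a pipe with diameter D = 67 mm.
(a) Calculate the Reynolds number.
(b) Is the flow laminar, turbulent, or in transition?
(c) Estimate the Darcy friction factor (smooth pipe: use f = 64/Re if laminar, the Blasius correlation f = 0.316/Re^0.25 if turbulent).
(a) Re = V·D/ν = 4.5·0.067/1.05e-06 = 287140
(b) Flow regime: turbulent (Re > 4000)
(c) Friction factor: f = 0.316/Re^0.25 = 0.316/287140^0.25 = 0.01365 (Blasius is strictly valid for Re ≲ 1e5; used here as the smooth-pipe estimate the problem specifies)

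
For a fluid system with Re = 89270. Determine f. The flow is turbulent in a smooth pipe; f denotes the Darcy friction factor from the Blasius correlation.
Formula: f = \frac{0.316}{Re^{0.25}}
f = 0.316/89270^0.25 = 0.01828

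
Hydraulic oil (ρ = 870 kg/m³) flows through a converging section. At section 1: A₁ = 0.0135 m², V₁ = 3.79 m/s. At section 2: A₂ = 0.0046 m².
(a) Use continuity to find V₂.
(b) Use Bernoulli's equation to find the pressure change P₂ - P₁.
(a) Continuity: A₁V₁=A₂V₂ -> V₂=A₁V₁/A₂=0.0135*3.79/0.0046=11.12 m/s
(b) Bernoulli: P₂-P₁=0.5*rho*(V₁^2-V₂^2)/1000=0.5*870*(3.79^2-11.12^2)/1000=-47.54 kPa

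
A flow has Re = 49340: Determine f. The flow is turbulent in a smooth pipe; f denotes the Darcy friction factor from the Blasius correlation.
Formula: f = \frac{0.316}{Re^{0.25}}
f = 0.316/49340^0.25 = 0.0212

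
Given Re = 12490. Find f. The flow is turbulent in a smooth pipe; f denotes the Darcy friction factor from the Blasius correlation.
Formula: f = \frac{0.316}{Re^{0.25}}
f = 0.316/12490^0.25 = 0.02989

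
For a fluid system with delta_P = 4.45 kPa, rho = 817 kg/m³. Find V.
Formula: V = \sqrt{\frac{2 \Delta P}{\rho}}
V = √(2·(4.45·1000)/817) = 3.301 m/s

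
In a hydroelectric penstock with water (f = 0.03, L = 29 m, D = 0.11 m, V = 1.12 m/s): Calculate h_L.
Formula: h_L = f \frac{L}{D} \frac{V^2}{2g}
h_L = 0.03·(29/0.11)·1.12²/(2·9.81) = 0.5057 m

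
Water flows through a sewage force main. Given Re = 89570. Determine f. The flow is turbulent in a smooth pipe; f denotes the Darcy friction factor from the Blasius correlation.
Formula: f = \frac{0.316}{Re^{0.25}}
f = 0.316/89570^0.25 = 0.01827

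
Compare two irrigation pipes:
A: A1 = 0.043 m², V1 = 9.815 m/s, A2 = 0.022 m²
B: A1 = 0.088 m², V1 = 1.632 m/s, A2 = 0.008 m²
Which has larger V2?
V2(A) = 19.18 m/s, V2(B) = 17.95 m/s. Answer: A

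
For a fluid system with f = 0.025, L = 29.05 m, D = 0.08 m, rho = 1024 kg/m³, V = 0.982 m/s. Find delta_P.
Formula: \Delta P = f \frac{L}{D} \frac{\rho V^2}{2}
delta_P = 0.025·(29.05/0.08)·0.5·1024·0.982²/1000 = 4.482 kPa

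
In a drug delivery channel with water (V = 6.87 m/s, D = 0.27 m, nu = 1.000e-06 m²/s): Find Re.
Formula: Re = \frac{V D}{\nu}
Re = 6.87·0.27/1.000e-06 = 1.855e+06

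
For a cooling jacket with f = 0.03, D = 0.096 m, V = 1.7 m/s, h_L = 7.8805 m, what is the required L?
Formula: h_L = f \frac{L}{D} \frac{V^2}{2g}
Substituting knowns: 7.8805 = 0.03·(L/0.096)·1.7²/(2·9.81)
Solving for L: L = 7.8805·2·9.81·0.096/(0.03·1.7²) = 171.2 m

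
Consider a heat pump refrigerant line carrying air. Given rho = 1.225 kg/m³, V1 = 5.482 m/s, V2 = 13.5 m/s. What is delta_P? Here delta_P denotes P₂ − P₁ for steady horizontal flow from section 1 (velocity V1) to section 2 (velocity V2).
Formula: \Delta P = \frac{1}{2} \rho (V_1^2 - V_2^2)
delta_P = 0.5·1.225·(5.482² − 13.5²)/1000 = -0.09322 kPa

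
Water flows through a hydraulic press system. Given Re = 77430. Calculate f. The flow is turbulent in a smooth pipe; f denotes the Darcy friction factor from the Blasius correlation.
Formula: f = \frac{0.316}{Re^{0.25}}
f = 0.316/77430^0.25 = 0.01894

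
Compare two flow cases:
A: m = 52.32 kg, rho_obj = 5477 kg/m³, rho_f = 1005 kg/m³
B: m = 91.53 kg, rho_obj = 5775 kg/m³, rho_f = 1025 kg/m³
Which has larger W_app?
W_app(A) = 419.1 N, W_app(B) = 738.5 N. Answer: B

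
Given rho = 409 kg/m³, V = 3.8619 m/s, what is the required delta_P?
Formula: V = \sqrt{\frac{2 \Delta P}{\rho}}
Substituting knowns: 3.8619 = √(2·(delta_P·1000)/409)
Solving for delta_P: delta_P = 3.8619²·409/2/1000 = 3.05 kPa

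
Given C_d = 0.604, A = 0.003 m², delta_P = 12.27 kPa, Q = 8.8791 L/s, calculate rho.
Formula: Q = C_d A \sqrt{\frac{2 \Delta P}{\rho}}
Substituting knowns: 8.8791 = 0.604·0.003·√(2·(12.27·1000)/rho)·1000
Solving for rho: rho = 2·(12.27·1000)/((8.8791/1000)/(0.604·0.003))² = 1022 kg/m³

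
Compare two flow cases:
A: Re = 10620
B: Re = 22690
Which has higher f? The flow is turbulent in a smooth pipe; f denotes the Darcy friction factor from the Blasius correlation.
f(A) = 0.03113, f(B) = 0.02575. Answer: A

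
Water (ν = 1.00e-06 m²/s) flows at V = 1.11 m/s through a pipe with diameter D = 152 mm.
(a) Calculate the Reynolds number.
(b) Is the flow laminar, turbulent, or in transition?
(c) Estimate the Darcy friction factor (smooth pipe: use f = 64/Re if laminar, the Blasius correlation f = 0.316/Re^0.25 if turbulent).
(a) Re = V·D/ν = 1.11·0.152/1.00e-06 = 168720
(b) Flow regime: turbulent (Re > 4000)
(c) Friction factor: f = 0.316/Re^0.25 = 0.316/168720^0.25 = 0.01559 (Blasius is strictly valid for Re ≲ 1e5; used here as the smooth-pipe estimate the problem specifies)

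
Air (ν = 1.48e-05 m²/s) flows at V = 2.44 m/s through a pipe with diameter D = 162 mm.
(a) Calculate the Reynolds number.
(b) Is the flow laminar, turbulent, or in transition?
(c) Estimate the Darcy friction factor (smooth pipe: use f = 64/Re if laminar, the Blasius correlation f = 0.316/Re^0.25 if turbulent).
(a) Re = V·D/ν = 2.44·0.162/1.48e-05 = 26708
(b) Flow regime: turbulent (Re > 4000)
(c) Friction factor: f = 0.316/Re^0.25 = 0.316/26708^0.25 = 0.02472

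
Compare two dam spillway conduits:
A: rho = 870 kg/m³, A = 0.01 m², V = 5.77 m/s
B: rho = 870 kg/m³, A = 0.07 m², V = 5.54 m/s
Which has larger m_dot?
m_dot(A) = 50.2 kg/s, m_dot(B) = 337.4 kg/s. Answer: B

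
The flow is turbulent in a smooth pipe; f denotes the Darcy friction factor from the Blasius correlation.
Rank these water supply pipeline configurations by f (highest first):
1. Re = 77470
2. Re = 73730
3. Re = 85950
Case 1: f = 0.01894
Case 2: f = 0.01918
Case 3: f = 0.01846
Ranking (highest first): 2, 1, 3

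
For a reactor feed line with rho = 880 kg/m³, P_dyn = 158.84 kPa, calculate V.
Formula: P_{dyn} = \frac{1}{2} \rho V^2
Substituting knowns: 158.84 = 0.5·880·V²/1000
Solving for V: V = √(2·(158.84·1000)/880) = 19 m/s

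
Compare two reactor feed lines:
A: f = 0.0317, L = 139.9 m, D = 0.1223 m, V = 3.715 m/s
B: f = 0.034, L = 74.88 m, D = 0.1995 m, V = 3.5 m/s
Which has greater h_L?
h_L(A) = 25.51 m, h_L(B) = 7.968 m. Answer: A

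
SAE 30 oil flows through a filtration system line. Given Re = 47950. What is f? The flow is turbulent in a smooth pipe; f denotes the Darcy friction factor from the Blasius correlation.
Formula: f = \frac{0.316}{Re^{0.25}}
f = 0.316/47950^0.25 = 0.02135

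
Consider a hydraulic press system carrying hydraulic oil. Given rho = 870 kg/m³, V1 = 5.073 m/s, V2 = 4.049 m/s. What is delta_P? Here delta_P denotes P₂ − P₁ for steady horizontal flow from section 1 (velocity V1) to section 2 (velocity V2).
Formula: \Delta P = \frac{1}{2} \rho (V_1^2 - V_2^2)
delta_P = 0.5·870·(5.073² − 4.049²)/1000 = 4.063 kPa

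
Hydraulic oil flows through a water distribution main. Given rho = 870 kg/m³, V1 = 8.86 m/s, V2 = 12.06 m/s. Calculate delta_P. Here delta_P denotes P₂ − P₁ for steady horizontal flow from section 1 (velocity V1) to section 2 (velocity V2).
Formula: \Delta P = \frac{1}{2} \rho (V_1^2 - V_2^2)
delta_P = 0.5·870·(8.86² − 12.06²)/1000 = -29.12 kPa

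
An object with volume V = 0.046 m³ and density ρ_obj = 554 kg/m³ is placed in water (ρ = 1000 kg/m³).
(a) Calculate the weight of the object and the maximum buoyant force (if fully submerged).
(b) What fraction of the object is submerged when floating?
(a) W=rho_obj*g*V=554*9.81*0.046=250.0 N; F_B(max)=rho*g*V=1000*9.81*0.046=451.3 N
(b) Floating fraction=rho_obj/rho=554/1000=0.554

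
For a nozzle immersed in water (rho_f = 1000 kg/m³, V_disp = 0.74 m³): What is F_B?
Formula: F_B = \rho_f g V_{disp}
F_B = 1000·9.81·0.74 = 7259 N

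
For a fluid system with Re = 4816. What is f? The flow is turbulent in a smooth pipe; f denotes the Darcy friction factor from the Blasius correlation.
Formula: f = \frac{0.316}{Re^{0.25}}
f = 0.316/4816^0.25 = 0.03793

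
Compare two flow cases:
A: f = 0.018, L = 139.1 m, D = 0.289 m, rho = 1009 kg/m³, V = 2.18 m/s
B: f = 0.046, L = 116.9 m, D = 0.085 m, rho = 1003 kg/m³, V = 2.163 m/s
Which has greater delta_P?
delta_P(A) = 20.77 kPa, delta_P(B) = 148.4 kPa. Answer: B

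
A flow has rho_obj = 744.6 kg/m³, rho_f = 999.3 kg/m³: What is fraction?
Formula: f_{sub} = \frac{\rho_{obj}}{\rho_f}
fraction = 744.6/999.3 = 0.7451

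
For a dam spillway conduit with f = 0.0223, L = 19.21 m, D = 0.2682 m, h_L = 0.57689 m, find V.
Formula: h_L = f \frac{L}{D} \frac{V^2}{2g}
Substituting knowns: 0.57689 = 0.0223·(19.21/0.2682)·V²/(2·9.81)
Solving for V: V = √(0.57689·2·9.81/(0.0223·(19.21/0.2682))) = 2.662 m/s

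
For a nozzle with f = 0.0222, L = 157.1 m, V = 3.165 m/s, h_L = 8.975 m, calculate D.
Formula: h_L = f \frac{L}{D} \frac{V^2}{2g}
Substituting knowns: 8.975 = 0.0222·(157.1/D)·3.165²/(2·9.81)
Solving for D: D = 0.0222·157.1·3.165²/(2·9.81·8.975) = 0.1984 m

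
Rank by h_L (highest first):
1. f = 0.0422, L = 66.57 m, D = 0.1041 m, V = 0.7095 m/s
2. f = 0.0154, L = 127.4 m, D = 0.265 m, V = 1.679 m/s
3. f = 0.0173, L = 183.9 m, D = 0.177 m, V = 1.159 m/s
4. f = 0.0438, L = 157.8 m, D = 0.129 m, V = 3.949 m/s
Case 1: h_L = 0.6924 m
Case 2: h_L = 1.064 m
Case 3: h_L = 1.231 m
Case 4: h_L = 42.59 m
Ranking (highest first): 4, 3, 2, 1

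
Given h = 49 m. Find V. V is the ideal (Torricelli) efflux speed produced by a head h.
Formula: V = \sqrt{2 g h}
V = √(2·9.81·49) = 31.01 m/s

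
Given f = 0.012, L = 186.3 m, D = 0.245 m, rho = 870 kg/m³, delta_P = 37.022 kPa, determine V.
Formula: \Delta P = f \frac{L}{D} \frac{\rho V^2}{2}
Substituting knowns: 37.022 = 0.012·(186.3/0.245)·0.5·870·V²/1000
Solving for V: V = √((37.022·1000)/(0.012·(186.3/0.245)·0.5·870)) = 3.054 m/s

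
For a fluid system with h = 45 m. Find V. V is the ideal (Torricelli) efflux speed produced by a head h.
Formula: V = \sqrt{2 g h}
V = √(2·9.81·45) = 29.71 m/s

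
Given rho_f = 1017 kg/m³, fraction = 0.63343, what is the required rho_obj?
Formula: f_{sub} = \frac{\rho_{obj}}{\rho_f}
Substituting knowns: 0.63343 = rho_obj/1017
Solving for rho_obj: rho_obj = 0.63343·1017 = 644.2 kg/m³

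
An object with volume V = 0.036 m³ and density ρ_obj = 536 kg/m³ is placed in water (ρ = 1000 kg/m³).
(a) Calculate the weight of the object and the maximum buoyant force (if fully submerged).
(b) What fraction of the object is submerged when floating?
(a) W=rho_obj*g*V=536*9.81*0.036=189.3 N; F_B(max)=rho*g*V=1000*9.81*0.036=353.2 N
(b) Floating fraction=rho_obj/rho=536/1000=0.536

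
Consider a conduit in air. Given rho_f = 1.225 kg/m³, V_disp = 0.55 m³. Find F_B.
Formula: F_B = \rho_f g V_{disp}
F_B = 1.225·9.81·0.55 = 6.609 N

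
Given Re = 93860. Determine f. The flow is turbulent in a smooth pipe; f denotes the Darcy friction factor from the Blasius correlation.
Formula: f = \frac{0.316}{Re^{0.25}}
f = 0.316/93860^0.25 = 0.01805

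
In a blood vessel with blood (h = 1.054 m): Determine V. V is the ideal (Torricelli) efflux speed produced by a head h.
Formula: V = \sqrt{2 g h}
V = √(2·9.81·1.054) = 4.547 m/s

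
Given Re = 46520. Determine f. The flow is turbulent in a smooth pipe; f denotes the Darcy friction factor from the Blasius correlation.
Formula: f = \frac{0.316}{Re^{0.25}}
f = 0.316/46520^0.25 = 0.02152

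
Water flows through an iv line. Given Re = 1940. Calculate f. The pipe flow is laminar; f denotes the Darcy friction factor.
Formula: f = \frac{64}{Re}
f = 64/1940 = 0.03299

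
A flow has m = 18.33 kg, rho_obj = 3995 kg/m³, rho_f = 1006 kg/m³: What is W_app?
Formula: W_{app} = mg\left(1 - \frac{\rho_f}{\rho_{obj}}\right)
W_app = 18.33·9.81·(1 − 1006/3995) = 134.5 N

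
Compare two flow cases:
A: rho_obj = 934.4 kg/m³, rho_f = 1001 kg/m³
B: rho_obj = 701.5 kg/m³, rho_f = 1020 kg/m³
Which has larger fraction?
fraction(A) = 0.9335, fraction(B) = 0.6877. Answer: A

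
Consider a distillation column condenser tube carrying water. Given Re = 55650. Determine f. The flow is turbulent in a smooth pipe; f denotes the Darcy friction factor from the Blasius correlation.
Formula: f = \frac{0.316}{Re^{0.25}}
f = 0.316/55650^0.25 = 0.02057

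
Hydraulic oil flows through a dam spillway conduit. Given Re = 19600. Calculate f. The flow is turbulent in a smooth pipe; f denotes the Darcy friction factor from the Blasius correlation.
Formula: f = \frac{0.316}{Re^{0.25}}
f = 0.316/19600^0.25 = 0.02671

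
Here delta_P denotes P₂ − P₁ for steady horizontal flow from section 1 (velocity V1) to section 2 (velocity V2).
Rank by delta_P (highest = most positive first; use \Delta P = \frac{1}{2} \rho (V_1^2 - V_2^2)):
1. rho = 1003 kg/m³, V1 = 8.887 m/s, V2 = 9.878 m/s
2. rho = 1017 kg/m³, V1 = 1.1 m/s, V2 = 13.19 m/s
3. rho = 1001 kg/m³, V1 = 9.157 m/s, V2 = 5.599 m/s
Case 1: delta_P = -9.326 kPa
Case 2: delta_P = -87.85 kPa
Case 3: delta_P = 26.28 kPa
Ranking (highest first): 3, 1, 2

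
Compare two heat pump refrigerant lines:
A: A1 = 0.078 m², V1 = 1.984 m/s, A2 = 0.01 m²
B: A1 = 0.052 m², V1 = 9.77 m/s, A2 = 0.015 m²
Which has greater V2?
V2(A) = 15.48 m/s, V2(B) = 33.87 m/s. Answer: B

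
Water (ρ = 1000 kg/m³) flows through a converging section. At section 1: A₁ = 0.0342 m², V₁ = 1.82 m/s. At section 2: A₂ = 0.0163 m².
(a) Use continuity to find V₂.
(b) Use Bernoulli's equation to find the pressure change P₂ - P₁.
(a) Continuity: A₁V₁=A₂V₂ -> V₂=A₁V₁/A₂=0.0342*1.82/0.0163=3.82 m/s
(b) Bernoulli: P₂-P₁=0.5*rho*(V₁^2-V₂^2)/1000=0.5*1000*(1.82^2-3.82^2)/1000=-5.64 kPa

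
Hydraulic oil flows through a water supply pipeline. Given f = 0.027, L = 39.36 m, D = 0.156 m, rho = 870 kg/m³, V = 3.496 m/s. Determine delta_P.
Formula: \Delta P = f \frac{L}{D} \frac{\rho V^2}{2}
delta_P = 0.027·(39.36/0.156)·0.5·870·3.496²/1000 = 36.22 kPa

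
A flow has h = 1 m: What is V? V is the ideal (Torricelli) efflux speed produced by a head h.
Formula: V = \sqrt{2 g h}
V = √(2·9.81·1) = 4.429 m/s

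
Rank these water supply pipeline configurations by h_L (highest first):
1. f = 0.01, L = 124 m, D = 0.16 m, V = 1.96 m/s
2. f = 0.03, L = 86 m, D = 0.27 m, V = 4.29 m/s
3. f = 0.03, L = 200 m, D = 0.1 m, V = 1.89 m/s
Case 1: h_L = 1.517 m
Case 2: h_L = 8.963 m
Case 3: h_L = 10.92 m
Ranking (highest first): 3, 2, 1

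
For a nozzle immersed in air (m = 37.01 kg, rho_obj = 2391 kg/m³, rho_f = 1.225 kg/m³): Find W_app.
Formula: W_{app} = mg\left(1 - \frac{\rho_f}{\rho_{obj}}\right)
W_app = 37.01·9.81·(1 − 1.225/2391) = 362.9 N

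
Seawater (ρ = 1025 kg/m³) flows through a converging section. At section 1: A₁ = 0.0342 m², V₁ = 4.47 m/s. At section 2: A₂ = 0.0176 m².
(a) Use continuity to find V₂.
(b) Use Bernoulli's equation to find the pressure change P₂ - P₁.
(a) Continuity: A₁V₁=A₂V₂ -> V₂=A₁V₁/A₂=0.0342*4.47/0.0176=8.69 m/s
(b) Bernoulli: P₂-P₁=0.5*rho*(V₁^2-V₂^2)/1000=0.5*1025*(4.47^2-8.69^2)/1000=-28.46 kPa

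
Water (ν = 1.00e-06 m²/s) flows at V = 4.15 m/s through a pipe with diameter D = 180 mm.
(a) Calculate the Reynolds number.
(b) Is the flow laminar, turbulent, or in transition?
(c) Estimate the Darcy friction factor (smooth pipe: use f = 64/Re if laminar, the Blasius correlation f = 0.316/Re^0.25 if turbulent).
(a) Re = V·D/ν = 4.15·0.18/1.00e-06 = 747000
(b) Flow regime: turbulent (Re > 4000)
(c) Friction factor: f = 0.316/Re^0.25 = 0.316/747000^0.25 = 0.01075 (Blasius is strictly valid for Re ≲ 1e5; used here as the smooth-pipe estimate the problem specifies)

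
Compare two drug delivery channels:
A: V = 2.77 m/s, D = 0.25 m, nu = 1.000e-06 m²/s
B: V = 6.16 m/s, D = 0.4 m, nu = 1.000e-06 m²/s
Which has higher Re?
Re(A) = 692500, Re(B) = 2.464e+06. Answer: B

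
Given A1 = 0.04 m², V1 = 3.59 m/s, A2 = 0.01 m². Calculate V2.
Formula: V_2 = \frac{A_1 V_1}{A_2}
V2 = 0.04·3.59/0.01 = 14.36 m/s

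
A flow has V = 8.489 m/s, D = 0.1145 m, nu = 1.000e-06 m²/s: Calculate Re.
Formula: Re = \frac{V D}{\nu}
Re = 8.489·0.1145/1.000e-06 = 971991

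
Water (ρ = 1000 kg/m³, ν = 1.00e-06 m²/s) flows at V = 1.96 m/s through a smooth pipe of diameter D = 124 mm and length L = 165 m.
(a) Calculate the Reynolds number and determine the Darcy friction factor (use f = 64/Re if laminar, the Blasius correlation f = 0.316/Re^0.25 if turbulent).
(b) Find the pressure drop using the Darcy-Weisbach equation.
(a) Re = V·D/ν = 1.96·0.124/1.00e-06 = 243040 → turbulent (Re > 4000); f = 0.316/Re^0.25 = 0.316/243040^0.25 = 0.014232 (Blasius is strictly valid for Re ≲ 1e5; used here as the smooth-pipe estimate the problem specifies)
(b) Darcy-Weisbach: ΔP = f·(L/D)·½ρV²/1000 = 0.014232·(165/0.124)·½·1000·1.96²/1000 = 36.38 kPa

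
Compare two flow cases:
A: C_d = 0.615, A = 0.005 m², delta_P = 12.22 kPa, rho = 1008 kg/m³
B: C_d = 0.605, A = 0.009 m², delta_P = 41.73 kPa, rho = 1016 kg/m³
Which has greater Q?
Q(A) = 15.14 L/s, Q(B) = 49.35 L/s. Answer: B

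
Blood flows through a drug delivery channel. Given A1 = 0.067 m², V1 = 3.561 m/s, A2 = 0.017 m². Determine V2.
Formula: V_2 = \frac{A_1 V_1}{A_2}
V2 = 0.067·3.561/0.017 = 14.03 m/s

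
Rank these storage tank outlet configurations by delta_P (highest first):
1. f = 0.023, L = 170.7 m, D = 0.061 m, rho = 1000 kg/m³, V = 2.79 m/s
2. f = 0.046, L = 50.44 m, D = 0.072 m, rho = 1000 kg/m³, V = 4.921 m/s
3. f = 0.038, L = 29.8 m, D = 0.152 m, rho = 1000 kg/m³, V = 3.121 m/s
Case 1: delta_P = 250.5 kPa
Case 2: delta_P = 390.2 kPa
Case 3: delta_P = 36.28 kPa
Ranking (highest first): 2, 1, 3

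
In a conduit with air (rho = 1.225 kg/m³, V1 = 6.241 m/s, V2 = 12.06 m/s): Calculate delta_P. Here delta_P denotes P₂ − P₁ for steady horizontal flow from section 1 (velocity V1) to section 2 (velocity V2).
Formula: \Delta P = \frac{1}{2} \rho (V_1^2 - V_2^2)
delta_P = 0.5·1.225·(6.241² − 12.06²)/1000 = -0.06523 kPa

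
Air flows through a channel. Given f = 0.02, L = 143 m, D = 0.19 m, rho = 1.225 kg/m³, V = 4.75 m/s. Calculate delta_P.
Formula: \Delta P = f \frac{L}{D} \frac{\rho V^2}{2}
delta_P = 0.02·(143/0.19)·0.5·1.225·4.75²/1000 = 0.208 kPa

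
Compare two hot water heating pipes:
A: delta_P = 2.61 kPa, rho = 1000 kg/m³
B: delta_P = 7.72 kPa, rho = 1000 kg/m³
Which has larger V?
V(A) = 2.285 m/s, V(B) = 3.929 m/s. Answer: B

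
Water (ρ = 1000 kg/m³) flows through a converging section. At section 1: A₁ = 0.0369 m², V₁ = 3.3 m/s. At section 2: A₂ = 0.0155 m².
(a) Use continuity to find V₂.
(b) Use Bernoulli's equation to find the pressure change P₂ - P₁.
(a) Continuity: A₁V₁=A₂V₂ -> V₂=A₁V₁/A₂=0.0369*3.3/0.0155=7.86 m/s
(b) Bernoulli: P₂-P₁=0.5*rho*(V₁^2-V₂^2)/1000=0.5*1000*(3.3^2-7.86^2)/1000=-25.44 kPa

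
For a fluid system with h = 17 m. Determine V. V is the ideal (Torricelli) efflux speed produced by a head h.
Formula: V = \sqrt{2 g h}
V = √(2·9.81·17) = 18.26 m/s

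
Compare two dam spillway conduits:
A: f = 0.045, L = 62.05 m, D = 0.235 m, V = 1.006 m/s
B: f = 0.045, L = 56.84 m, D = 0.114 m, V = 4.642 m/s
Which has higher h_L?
h_L(A) = 0.6129 m, h_L(B) = 24.64 m. Answer: B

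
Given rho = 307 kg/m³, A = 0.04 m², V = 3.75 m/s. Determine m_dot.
Formula: \dot{m} = \rho A V
m_dot = 307·0.04·3.75 = 46.05 kg/s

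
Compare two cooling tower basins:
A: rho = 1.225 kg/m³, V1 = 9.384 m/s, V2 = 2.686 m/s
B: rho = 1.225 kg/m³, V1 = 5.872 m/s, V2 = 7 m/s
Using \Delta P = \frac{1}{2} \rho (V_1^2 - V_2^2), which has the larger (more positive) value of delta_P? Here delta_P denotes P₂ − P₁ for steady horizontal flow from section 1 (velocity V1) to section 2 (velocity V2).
delta_P(A) = 0.04952 kPa, delta_P(B) = -0.008893 kPa. Answer: A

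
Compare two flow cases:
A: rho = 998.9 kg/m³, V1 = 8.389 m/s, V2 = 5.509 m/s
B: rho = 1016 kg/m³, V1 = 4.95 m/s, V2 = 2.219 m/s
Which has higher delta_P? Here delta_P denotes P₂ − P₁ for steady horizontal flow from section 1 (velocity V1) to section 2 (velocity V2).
delta_P(A) = 19.99 kPa, delta_P(B) = 9.946 kPa. Answer: A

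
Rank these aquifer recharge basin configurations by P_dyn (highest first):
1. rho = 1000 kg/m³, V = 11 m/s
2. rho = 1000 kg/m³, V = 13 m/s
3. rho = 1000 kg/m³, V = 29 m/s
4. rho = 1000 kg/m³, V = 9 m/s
Case 1: P_dyn = 60.5 kPa
Case 2: P_dyn = 84.5 kPa
Case 3: P_dyn = 420.5 kPa
Case 4: P_dyn = 40.5 kPa
Ranking (highest first): 3, 2, 1, 4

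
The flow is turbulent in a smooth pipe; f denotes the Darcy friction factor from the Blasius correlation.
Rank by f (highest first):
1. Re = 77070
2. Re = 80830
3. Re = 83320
Case 1: f = 0.01897
Case 2: f = 0.01874
Case 3: f = 0.0186
Ranking (highest first): 1, 2, 3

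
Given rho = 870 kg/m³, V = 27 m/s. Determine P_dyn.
Formula: P_{dyn} = \frac{1}{2} \rho V^2
P_dyn = 0.5·870·27²/1000 = 317.1 kPa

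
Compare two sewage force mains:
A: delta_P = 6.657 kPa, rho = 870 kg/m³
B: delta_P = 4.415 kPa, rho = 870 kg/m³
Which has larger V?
V(A) = 3.912 m/s, V(B) = 3.186 m/s. Answer: A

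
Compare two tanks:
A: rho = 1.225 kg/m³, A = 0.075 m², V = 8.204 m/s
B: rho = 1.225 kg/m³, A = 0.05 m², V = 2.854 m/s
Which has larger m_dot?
m_dot(A) = 0.7537 kg/s, m_dot(B) = 0.1748 kg/s. Answer: A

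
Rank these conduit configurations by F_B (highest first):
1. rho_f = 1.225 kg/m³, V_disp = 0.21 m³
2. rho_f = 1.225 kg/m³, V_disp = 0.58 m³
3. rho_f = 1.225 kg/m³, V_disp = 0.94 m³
Case 1: F_B = 2.524 N
Case 2: F_B = 6.97 N
Case 3: F_B = 11.3 N
Ranking (highest first): 3, 2, 1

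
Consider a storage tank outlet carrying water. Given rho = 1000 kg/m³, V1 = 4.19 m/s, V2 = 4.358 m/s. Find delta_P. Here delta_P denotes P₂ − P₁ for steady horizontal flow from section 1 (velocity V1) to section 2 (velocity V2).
Formula: \Delta P = \frac{1}{2} \rho (V_1^2 - V_2^2)
delta_P = 0.5·1000·(4.19² − 4.358²)/1000 = -0.718 kPa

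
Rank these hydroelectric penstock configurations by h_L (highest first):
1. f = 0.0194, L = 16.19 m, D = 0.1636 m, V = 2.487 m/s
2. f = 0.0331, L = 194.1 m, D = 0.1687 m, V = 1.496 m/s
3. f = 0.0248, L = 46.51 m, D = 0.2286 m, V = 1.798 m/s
Case 1: h_L = 0.6052 m
Case 2: h_L = 4.344 m
Case 3: h_L = 0.8314 m
Ranking (highest first): 2, 3, 1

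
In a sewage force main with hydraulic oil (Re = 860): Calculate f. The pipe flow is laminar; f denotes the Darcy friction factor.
Formula: f = \frac{64}{Re}
f = 64/860 = 0.07442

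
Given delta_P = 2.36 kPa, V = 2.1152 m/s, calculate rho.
Formula: V = \sqrt{\frac{2 \Delta P}{\rho}}
Substituting knowns: 2.1152 = √(2·(2.36·1000)/rho)
Solving for rho: rho = 2·(2.36·1000)/2.1152² = 1055 kg/m³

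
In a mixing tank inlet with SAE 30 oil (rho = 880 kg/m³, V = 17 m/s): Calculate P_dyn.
Formula: P_{dyn} = \frac{1}{2} \rho V^2
P_dyn = 0.5·880·17²/1000 = 127.2 kPa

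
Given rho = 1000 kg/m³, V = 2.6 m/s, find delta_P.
Formula: V = \sqrt{\frac{2 \Delta P}{\rho}}
Substituting knowns: 2.6 = √(2·(delta_P·1000)/1000)
Solving for delta_P: delta_P = 2.6²·1000/2/1000 = 3.38 kPa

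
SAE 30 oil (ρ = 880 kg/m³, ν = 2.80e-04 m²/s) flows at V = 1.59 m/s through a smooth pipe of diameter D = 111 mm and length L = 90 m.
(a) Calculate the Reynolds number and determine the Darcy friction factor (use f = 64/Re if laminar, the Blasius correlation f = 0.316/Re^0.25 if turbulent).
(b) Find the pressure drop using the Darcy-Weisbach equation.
(a) Re = V·D/ν = 1.59·0.111/2.80e-04 = 630.32 → laminar (Re < 2300); f = 64/Re = 64/630.32 = 0.10154
(b) Darcy-Weisbach: ΔP = f·(L/D)·½ρV²/1000 = 0.10154·(90/0.111)·½·880·1.59²/1000 = 91.58 kPa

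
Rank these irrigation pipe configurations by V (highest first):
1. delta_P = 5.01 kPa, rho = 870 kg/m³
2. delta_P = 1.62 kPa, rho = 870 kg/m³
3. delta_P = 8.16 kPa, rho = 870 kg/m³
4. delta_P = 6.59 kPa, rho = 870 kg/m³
Case 1: V = 3.394 m/s
Case 2: V = 1.93 m/s
Case 3: V = 4.331 m/s
Case 4: V = 3.892 m/s
Ranking (highest first): 3, 4, 1, 2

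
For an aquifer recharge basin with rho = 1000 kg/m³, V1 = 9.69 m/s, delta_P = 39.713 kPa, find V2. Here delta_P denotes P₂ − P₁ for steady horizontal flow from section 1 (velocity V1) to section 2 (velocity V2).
Formula: \Delta P = \frac{1}{2} \rho (V_1^2 - V_2^2)
Substituting knowns: 39.713 = 0.5·1000·(9.69² − V2²)/1000
Solving for V2: V2 = √(9.69² − 2·(39.713·1000)/1000) = 3.804 m/s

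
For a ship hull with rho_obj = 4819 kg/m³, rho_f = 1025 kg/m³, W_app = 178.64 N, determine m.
Formula: W_{app} = mg\left(1 - \frac{\rho_f}{\rho_{obj}}\right)
Substituting knowns: 178.64 = m·9.81·(1 − 1025/4819)
Solving for m: m = 178.64/(9.81·(1 − 1025/4819)) = 23.13 kg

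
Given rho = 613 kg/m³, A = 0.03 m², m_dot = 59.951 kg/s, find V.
Formula: \dot{m} = \rho A V
Substituting knowns: 59.951 = 613·0.03·V
Solving for V: V = 59.951/(613·0.03) = 3.26 m/s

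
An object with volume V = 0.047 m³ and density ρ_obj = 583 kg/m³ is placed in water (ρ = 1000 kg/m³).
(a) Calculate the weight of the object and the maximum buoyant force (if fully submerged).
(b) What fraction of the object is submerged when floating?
(a) W=rho_obj*g*V=583*9.81*0.047=268.8 N; F_B(max)=rho*g*V=1000*9.81*0.047=461.1 N
(b) Floating fraction=rho_obj/rho=583/1000=0.583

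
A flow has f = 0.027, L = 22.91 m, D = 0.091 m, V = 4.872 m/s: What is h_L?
Formula: h_L = f \frac{L}{D} \frac{V^2}{2g}
h_L = 0.027·(22.91/0.091)·4.872²/(2·9.81) = 8.224 m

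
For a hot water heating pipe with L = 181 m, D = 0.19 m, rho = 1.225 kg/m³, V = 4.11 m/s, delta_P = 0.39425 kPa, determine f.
Formula: \Delta P = f \frac{L}{D} \frac{\rho V^2}{2}
Substituting knowns: 0.39425 = f·(181/0.19)·0.5·1.225·4.11²/1000
Solving for f: f = (0.39425·1000)/((181/0.19)·0.5·1.225·4.11²) = 0.04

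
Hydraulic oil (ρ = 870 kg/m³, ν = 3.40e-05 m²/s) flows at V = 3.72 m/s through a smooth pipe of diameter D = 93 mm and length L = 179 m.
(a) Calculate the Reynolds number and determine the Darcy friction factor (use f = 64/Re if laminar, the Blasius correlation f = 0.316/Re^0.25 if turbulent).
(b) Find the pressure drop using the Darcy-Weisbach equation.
(a) Re = V·D/ν = 3.72·0.093/3.40e-05 = 10175 → turbulent (Re > 4000); f = 0.316/Re^0.25 = 0.316/10175^0.25 = 0.031463
(b) Darcy-Weisbach: ΔP = f·(L/D)·½ρV²/1000 = 0.031463·(179/0.093)·½·870·3.72²/1000 = 364.5 kPa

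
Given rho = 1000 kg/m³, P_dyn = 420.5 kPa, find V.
Formula: P_{dyn} = \frac{1}{2} \rho V^2
Substituting knowns: 420.5 = 0.5·1000·V²/1000
Solving for V: V = √(2·(420.5·1000)/1000) = 29 m/s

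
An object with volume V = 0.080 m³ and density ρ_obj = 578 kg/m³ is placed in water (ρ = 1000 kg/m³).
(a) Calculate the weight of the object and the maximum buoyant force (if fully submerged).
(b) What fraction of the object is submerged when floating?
(a) W=rho_obj*g*V=578*9.81*0.080=453.6 N; F_B(max)=rho*g*V=1000*9.81*0.080=784.8 N
(b) Floating fraction=rho_obj/rho=578/1000=0.578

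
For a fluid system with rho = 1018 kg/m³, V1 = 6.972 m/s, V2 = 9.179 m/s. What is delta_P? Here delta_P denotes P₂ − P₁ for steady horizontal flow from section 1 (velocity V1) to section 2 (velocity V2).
Formula: \Delta P = \frac{1}{2} \rho (V_1^2 - V_2^2)
delta_P = 0.5·1018·(6.972² − 9.179²)/1000 = -18.14 kPa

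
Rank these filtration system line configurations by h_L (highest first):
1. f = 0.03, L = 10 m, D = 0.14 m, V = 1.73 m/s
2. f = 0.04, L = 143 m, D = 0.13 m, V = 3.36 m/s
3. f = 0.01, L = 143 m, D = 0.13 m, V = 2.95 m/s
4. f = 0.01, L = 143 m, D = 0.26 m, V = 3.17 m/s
Case 1: h_L = 0.3269 m
Case 2: h_L = 25.32 m
Case 3: h_L = 4.879 m
Case 4: h_L = 2.817 m
Ranking (highest first): 2, 3, 4, 1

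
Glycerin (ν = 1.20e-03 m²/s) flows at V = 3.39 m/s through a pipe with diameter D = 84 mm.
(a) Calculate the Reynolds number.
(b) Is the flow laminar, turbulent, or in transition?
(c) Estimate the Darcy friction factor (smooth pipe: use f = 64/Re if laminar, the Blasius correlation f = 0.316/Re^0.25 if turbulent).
(a) Re = V·D/ν = 3.39·0.084/1.20e-03 = 237.3
(b) Flow regime: laminar (Re < 2300)
(c) Friction factor: f = 64/Re = 64/237.3 = 0.2697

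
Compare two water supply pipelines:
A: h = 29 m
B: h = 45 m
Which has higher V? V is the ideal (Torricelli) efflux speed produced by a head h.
V(A) = 23.85 m/s, V(B) = 29.71 m/s. Answer: B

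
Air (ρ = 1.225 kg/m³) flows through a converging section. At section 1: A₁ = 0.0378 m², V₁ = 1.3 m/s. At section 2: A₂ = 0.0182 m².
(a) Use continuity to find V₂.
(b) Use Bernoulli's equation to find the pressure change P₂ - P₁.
(a) Continuity: A₁V₁=A₂V₂ -> V₂=A₁V₁/A₂=0.0378*1.3/0.0182=2.70 m/s
(b) Bernoulli: P₂-P₁=0.5*rho*(V₁^2-V₂^2)/1000=0.5*1.225*(1.3^2-2.70^2)/1000=-0.00343 kPa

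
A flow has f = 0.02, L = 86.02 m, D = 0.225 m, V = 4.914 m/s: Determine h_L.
Formula: h_L = f \frac{L}{D} \frac{V^2}{2g}
h_L = 0.02·(86.02/0.225)·4.914²/(2·9.81) = 9.411 m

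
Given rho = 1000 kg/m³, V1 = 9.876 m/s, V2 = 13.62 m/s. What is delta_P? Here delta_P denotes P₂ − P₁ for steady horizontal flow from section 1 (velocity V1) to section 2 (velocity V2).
Formula: \Delta P = \frac{1}{2} \rho (V_1^2 - V_2^2)
delta_P = 0.5·1000·(9.876² − 13.62²)/1000 = -43.98 kPa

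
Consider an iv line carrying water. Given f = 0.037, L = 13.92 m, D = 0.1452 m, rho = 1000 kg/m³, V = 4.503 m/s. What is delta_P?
Formula: \Delta P = f \frac{L}{D} \frac{\rho V^2}{2}
delta_P = 0.037·(13.92/0.1452)·0.5·1000·4.503²/1000 = 35.96 kPa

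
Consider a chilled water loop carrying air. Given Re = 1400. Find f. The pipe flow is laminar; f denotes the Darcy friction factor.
Formula: f = \frac{64}{Re}
f = 64/1400 = 0.04571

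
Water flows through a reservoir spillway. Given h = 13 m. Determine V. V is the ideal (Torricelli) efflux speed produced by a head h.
Formula: V = \sqrt{2 g h}
V = √(2·9.81·13) = 15.97 m/s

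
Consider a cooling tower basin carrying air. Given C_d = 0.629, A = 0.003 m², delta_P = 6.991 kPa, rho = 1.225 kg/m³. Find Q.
Formula: Q = C_d A \sqrt{\frac{2 \Delta P}{\rho}}
Q = 0.629·0.003·√(2·(6.991·1000)/1.225)·1000 = 201.6 L/s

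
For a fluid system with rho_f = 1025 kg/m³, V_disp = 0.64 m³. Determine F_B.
Formula: F_B = \rho_f g V_{disp}
F_B = 1025·9.81·0.64 = 6435 N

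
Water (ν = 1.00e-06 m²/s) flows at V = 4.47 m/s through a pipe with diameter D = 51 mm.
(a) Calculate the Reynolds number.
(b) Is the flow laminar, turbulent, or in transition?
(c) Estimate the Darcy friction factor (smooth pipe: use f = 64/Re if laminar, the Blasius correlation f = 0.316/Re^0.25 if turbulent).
(a) Re = V·D/ν = 4.47·0.051/1.00e-06 = 227970
(b) Flow regime: turbulent (Re > 4000)
(c) Friction factor: f = 0.316/Re^0.25 = 0.316/227970^0.25 = 0.01446 (Blasius is strictly valid for Re ≲ 1e5; used here as the smooth-pipe estimate the problem specifies)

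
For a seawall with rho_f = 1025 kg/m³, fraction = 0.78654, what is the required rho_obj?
Formula: f_{sub} = \frac{\rho_{obj}}{\rho_f}
Substituting knowns: 0.78654 = rho_obj/1025
Solving for rho_obj: rho_obj = 0.78654·1025 = 806.2 kg/m³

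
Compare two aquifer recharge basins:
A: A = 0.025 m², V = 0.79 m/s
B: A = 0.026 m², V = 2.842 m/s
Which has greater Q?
Q(A) = 19.75 L/s, Q(B) = 73.89 L/s. Answer: B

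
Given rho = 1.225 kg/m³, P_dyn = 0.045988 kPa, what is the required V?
Formula: P_{dyn} = \frac{1}{2} \rho V^2
Substituting knowns: 0.045988 = 0.5·1.225·V²/1000
Solving for V: V = √(2·(0.045988·1000)/1.225) = 8.665 m/s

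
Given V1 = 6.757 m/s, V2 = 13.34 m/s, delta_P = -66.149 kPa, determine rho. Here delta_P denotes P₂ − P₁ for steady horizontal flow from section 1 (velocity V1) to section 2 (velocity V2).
Formula: \Delta P = \frac{1}{2} \rho (V_1^2 - V_2^2)
Substituting knowns: -66.149 = 0.5·rho·(6.757² − 13.34²)/1000
Solving for rho: rho = 2·(-66.149·1000)/(6.757² − 13.34²) = 1000 kg/m³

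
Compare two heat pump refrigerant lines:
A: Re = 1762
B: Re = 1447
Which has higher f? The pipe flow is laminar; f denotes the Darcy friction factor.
f(A) = 0.03632, f(B) = 0.04423. Answer: B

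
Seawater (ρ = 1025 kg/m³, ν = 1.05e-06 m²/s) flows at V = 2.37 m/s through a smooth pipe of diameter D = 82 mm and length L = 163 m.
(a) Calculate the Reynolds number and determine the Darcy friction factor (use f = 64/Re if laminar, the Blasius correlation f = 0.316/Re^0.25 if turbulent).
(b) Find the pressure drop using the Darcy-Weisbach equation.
(a) Re = V·D/ν = 2.37·0.082/1.05e-06 = 185090 → turbulent (Re > 4000); f = 0.316/Re^0.25 = 0.316/185090^0.25 = 0.015235 (Blasius is strictly valid for Re ≲ 1e5; used here as the smooth-pipe estimate the problem specifies)
(b) Darcy-Weisbach: ΔP = f·(L/D)·½ρV²/1000 = 0.015235·(163/0.082)·½·1025·2.37²/1000 = 87.18 kPa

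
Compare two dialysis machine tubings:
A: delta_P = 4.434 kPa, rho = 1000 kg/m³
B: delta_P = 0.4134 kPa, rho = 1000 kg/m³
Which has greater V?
V(A) = 2.978 m/s, V(B) = 0.9093 m/s. Answer: A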